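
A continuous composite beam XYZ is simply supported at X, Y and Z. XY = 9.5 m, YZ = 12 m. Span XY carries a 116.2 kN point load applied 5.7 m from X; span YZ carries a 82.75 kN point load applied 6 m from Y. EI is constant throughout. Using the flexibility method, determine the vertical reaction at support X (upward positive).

R_X = 25.68 kN

Take M_Y as the redundant. Released structure: two simple spans XY and YZ with a hinge at Y.
Rotations at Y on the released spans (each span's end-slope, ×1/EI):
  span XY: point load 116.2 at a = 5.7: Pab(L + a)/(6LEI) = 671.2/EI
  span YZ: point load 82.75 at a = 6: Pab(L + b)/(6LEI) = 744.8/EI
  relative rotation θ_0 = (671.2 + 744.8)/EI = 1416/EI
A unit hogging moment at Y produces rotation L₁/(3EI) + L₂/(3EI) = 7.167/EI.
Slope continuity at Y: θ_0 = M_Y·7.167/EI, so M_Y = 1416/7.167 = 197.6 kN·m (hogging).
Span XY, ΣM about X with M_Y applied at Y: R_Y^{XY}·9.5 = 662.3 + 197.6, so R_Y^{XY} = 90.52 kN and R_X = 116.2 − 90.52 = 25.68 kN.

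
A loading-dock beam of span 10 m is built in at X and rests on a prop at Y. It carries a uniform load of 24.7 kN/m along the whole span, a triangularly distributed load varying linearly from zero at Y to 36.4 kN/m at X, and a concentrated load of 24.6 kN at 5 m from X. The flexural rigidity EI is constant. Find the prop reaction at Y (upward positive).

R_Y = 136.7 kN

Release the roller at Y. Primary structure: cantilever fixed at X.
Free-end deflection of the primary structure under the applied loading (downward +):
  UDL 24.7: wL⁴/(8EI) = 30875/EI
  triangular load, peak 36.4 at the fixed end: w₀L⁴/(30EI) = 12133/EI
  point load 24.6 at a = 5: Pa²(3L − a)/(6EI) = 2562/EI
  δ_0 = 45571/EI
Tip deflection under a unit load at Y: L³/(3EI) = 333.3/EI.
Compatibility at Y: δ_0 − R_Y·δ_{YY} = 0, so R_Y = 45571/333.3 = 136.7 kN.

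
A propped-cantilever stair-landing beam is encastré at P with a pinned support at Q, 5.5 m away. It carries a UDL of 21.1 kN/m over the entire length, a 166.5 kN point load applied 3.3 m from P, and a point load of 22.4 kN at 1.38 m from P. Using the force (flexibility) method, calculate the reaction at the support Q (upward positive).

Take the reaction at Q as the redundant and release it; the primary structure is a cantilever fixed at P.
Free-end deflection of the primary structure under the applied loading (downward +):
  UDL 21.1: wL⁴/(8EI) = 2413/EI
  point load 166.5 at a = 3.3: Pa²(3L − a)/(6EI) = 3989/EI
  point load 22.4 at a = 1.38: Pa²(3L − a)/(6EI) = 107.5/EI
  δ_0 = 6510/EI
Tip deflection under a unit load at Q: L³/(3EI) = 55.46/EI.
The prop prevents deflection at Q: R_Q = δ_0/δ_{QQ} = 6510/55.46 = 117.4 kN.

R_Q = 117.4 kN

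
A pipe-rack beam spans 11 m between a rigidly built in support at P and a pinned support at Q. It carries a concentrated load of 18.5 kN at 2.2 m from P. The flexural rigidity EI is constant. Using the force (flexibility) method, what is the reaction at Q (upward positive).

R_Q = 1.036 kN

Choose R_Q as the redundant. The primary structure is the cantilever fixed at P.
Primary-structure tip deflection at Q by superposition:
  point load 18.5 at a = 2.2: Pa²(3L − a)/(6EI) = 459.6/EI
Tip deflection under a unit load at Q: L³/(3EI) = 443.7/EI.
Compatibility at Q: δ_0 − R_Q·δ_{QQ} = 0, so R_Q = 459.6/443.7 = 1.036 kN.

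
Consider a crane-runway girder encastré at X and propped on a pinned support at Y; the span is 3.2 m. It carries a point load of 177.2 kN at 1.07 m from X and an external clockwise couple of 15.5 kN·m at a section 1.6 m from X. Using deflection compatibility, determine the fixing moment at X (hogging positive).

Release the roller at Y. Primary structure: cantilever fixed at X.
Downward deflection at the released point Y due to the loads:
  point load 177.2 at a = 1.07: Pa²(3L − a)/(6EI) = 288.4/EI
  clockwise couple 15.5 at a = 1.6: M₀a(2L − a)/(2EI) = 59.52/EI
  δ_0 = 347.9/EI
Flexibility coefficient — unit upward force at Y: δ_{YY} = L³/(3EI) = 10.92/EI.
The prop prevents deflection at Y: R_Y = δ_0/δ_{YY} = 347.9/10.92 = 31.86 kN.
Moment equilibrium about X: M_X = Σ(load moments about X) − R_Y·L = 205.1 − 31.86×3.2 = 103.2 kN·m.

M_X = 103.2 kN·m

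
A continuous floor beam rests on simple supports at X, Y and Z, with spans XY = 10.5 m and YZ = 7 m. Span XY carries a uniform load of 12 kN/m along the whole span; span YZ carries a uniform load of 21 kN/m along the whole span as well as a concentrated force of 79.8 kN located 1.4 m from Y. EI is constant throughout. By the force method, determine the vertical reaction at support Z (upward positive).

Release continuity at Y by inserting a hinge; the redundant is the internal moment M_Y. The primary structure is two simply-supported spans XY and YZ.
End slopes at the hinge Y, treating each span as simply supported:
  span XY: UDL 12: wL³/(24EI) = 578.8/EI
  span YZ: UDL 21: wL³/(24EI) = 300.1/EI
  span YZ: point load 79.8 at a = 1.4: Pab(L + b)/(6LEI) = 187.7/EI
  relative rotation θ_0 = (578.8 + 487.8)/EI = 1067/EI
A unit hogging moment at Y produces rotation L₁/(3EI) + L₂/(3EI) = 5.833/EI.
Slope continuity at Y: θ_0 = M_Y·5.833/EI, so M_Y = 1067/5.833 = 182.9 kN·m (hogging).
Span YZ, ΣM about Z: R_Y^{YZ}·7 = 961.4 + 182.9, so R_Y^{YZ} = 163.5 kN and R_Z = 226.8 − 163.5 = 63.34 kN.

R_Z = 63.34 kN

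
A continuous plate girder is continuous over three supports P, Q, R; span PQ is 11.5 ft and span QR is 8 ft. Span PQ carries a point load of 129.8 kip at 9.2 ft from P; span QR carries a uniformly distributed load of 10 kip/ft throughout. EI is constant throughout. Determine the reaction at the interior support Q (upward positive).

R_Q = 177.7 kip

Take M_Q as the redundant. Released structure: two simple spans PQ and QR with a hinge at Q.
End slopes at the hinge Q, treating each span as simply supported:
  span PQ: point load 129.8 at a = 9.2: Pab(L + a)/(6LEI) = 824/EI
  span QR: UDL 10: wL³/(24EI) = 213.3/EI
  relative rotation θ_0 = (824 + 213.3)/EI = 1037/EI
A unit hogging moment at Q produces rotation L₁/(3EI) + L₂/(3EI) = 6.5/EI.
Compatibility: M_Q·(L₁+L₂)/(3EI) = θ_0, giving M_Q = 159.6 kip·ft (hogging).
Span PQ, ΣM about P with M_Q applied at Q: R_Q^{PQ}·11.5 = 1194 + 159.6, so R_Q^{PQ} = 117.7 kip and R_P = 129.8 − 117.7 = 12.08 kip.
Span QR, ΣM about R: R_Q^{QR}·8 = 320 + 159.6, so R_Q^{QR} = 59.95 kip and R_R = 80 − 59.95 = 20.05 kip.
R_Q = 117.7 + 59.95 = 177.7 kip.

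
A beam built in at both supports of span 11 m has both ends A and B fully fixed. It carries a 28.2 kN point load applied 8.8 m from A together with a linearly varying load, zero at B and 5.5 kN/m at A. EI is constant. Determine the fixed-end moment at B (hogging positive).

M_B = 61.89 kN·m

Release both end moments; the primary structure is a simply-supported span AB with redundants M_A and M_B.
Simple-span end rotations at A and B under the given loads:
  at A: point load 28.2 at a = 8.8: Pab(L + b)/(6LEI) = 109.2/EI
  at B: point load 28.2 at a = 8.8: Pab(L + a)/(6LEI) = 163.8/EI
  at A: triangular load, peak 5.5: w₀L³/(45EI) = 162.7/EI
  at B: triangular load, peak 5.5: 7w₀L³/(360EI) = 142.3/EI
  θ_A0 = 271.9/EI,  θ_B0 = 306.1/EI
Flexibility coefficients: a unit moment at one end gives L/(3EI) there and L/(6EI) at the far end, so f₁₁ = f₂₂ = 3.667/EI and f₁₂ = f₂₁ = 1.833/EI.
Compatibility — zero rotation at each built-in end:
  3.667 M_A + 1.833 M_B = 271.9
  1.833 M_A + 3.667 M_B = 306.1
Solving the pair gives M_A = 43.2 kN·m and M_B = 61.89 kN·m (hogging).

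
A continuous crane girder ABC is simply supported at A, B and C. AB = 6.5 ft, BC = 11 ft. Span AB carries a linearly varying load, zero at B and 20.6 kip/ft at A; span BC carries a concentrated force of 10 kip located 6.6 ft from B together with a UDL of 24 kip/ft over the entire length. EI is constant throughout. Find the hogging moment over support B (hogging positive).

M_B = 258.6 kip·ft

Release continuity at B by inserting a hinge; the redundant is the internal moment M_B. The primary structure is two simply-supported spans AB and BC.
Discontinuity in slope at B on the released structure — sum the simple-span end rotations:
  span AB: triangular load, peak 20.6: 7w₀L³/(360EI) = 110/EI
  span BC: point load 10 at a = 6.6: Pab(L + b)/(6LEI) = 67.76/EI
  span BC: UDL 24: wL³/(24EI) = 1331/EI
  relative rotation θ_0 = (110 + 1399)/EI = 1509/EI
A unit hogging moment at B produces rotation L₁/(3EI) + L₂/(3EI) = 5.833/EI.
Compatibility: M_B·(L₁+L₂)/(3EI) = θ_0, giving M_B = 258.6 kip·ft (hogging).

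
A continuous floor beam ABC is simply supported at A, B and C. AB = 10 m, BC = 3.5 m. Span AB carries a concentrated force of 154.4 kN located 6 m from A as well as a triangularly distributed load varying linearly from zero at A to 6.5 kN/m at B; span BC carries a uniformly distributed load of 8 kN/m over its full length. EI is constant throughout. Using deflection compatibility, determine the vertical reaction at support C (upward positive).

R_C = -58.82 kN

Take M_B as the redundant. Released structure: two simple spans AB and BC with a hinge at B.
Rotations at B on the released spans (each span's end-slope, ×1/EI):
  span AB: point load 154.4 at a = 6: Pab(L + a)/(6LEI) = 988.2/EI
  span AB: triangular load, peak 6.5: w₀L³/(45EI) = 144.4/EI
  span BC: UDL 8: wL³/(24EI) = 14.29/EI
  relative rotation θ_0 = (1133 + 14.29)/EI = 1147/EI
A unit hogging moment at B produces rotation L₁/(3EI) + L₂/(3EI) = 4.5/EI.
Compatibility: M_B·(L₁+L₂)/(3EI) = θ_0, giving M_B = 254.9 kN·m (hogging).
Span BC, ΣM about C: R_B^{BC}·3.5 = 49 + 254.9, so R_B^{BC} = 86.82 kN and R_C = 28 − 86.82 = -58.82 kN.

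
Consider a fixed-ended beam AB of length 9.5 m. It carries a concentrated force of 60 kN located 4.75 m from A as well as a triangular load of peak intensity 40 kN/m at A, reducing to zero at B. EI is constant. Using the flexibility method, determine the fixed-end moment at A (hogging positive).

Release both end moments; the primary structure is a simply-supported span AB with redundants M_A and M_B.
On the primary (simply-supported) span, the end slopes from the loading are:
  at A: point load 60 at a = 4.75: Pab(L + b)/(6LEI) = 338.4/EI
  at B: point load 60 at a = 4.75: Pab(L + a)/(6LEI) = 338.4/EI
  at A: triangular load, peak 40: w₀L³/(45EI) = 762.1/EI
  at B: triangular load, peak 40: 7w₀L³/(360EI) = 666.8/EI
  θ_A0 = 1101/EI,  θ_B0 = 1005/EI
Flexibility coefficients: a unit moment at one end gives L/(3EI) there and L/(6EI) at the far end, so f₁₁ = f₂₂ = 3.167/EI and f₁₂ = f₂₁ = 1.583/EI.
Compatibility — zero rotation at each built-in end:
  3.167 M_A + 1.583 M_B = 1101
  1.583 M_A + 3.167 M_B = 1005
Solving the pair gives M_A = 251.8 kN·m and M_B = 191.6 kN·m (hogging).

M_A = 251.8 kN·m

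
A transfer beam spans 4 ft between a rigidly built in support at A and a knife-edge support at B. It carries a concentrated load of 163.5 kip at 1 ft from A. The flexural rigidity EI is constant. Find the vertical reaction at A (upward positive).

Choose R_B as the redundant. The primary structure is the cantilever fixed at A.
Primary-structure tip deflection at B by superposition:
  point load 163.5 at a = 1: Pa²(3L − a)/(6EI) = 299.8/EI
Tip deflection under a unit load at B: L³/(3EI) = 21.33/EI.
The prop prevents deflection at B: R_B = δ_0/δ_{BB} = 299.8/21.33 = 14.05 kip.
Vertical equilibrium: R_A = ΣP − R_B = 163.5 − 14.05 = 149.4 kip.

R_A = 149.4 kip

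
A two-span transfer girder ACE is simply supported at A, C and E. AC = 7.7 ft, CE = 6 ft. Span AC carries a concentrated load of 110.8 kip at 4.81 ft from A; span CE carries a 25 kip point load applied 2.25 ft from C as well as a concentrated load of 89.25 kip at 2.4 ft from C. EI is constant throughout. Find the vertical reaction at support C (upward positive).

Insert a hinge at C; M_C is the redundant, and each span becomes simply supported.
Rotations at C on the released spans (each span's end-slope, ×1/EI):
  span AC: point load 110.8 at a = 4.81: Pab(L + a)/(6LEI) = 417.1/EI
  span CE: point load 25 at a = 2.25: Pab(L + b)/(6LEI) = 57.13/EI
  span CE: point load 89.25 at a = 2.4: Pab(L + b)/(6LEI) = 205.6/EI
  relative rotation θ_0 = (417.1 + 262.8)/EI = 679.8/EI
A unit hogging moment at C produces rotation L₁/(3EI) + L₂/(3EI) = 4.567/EI.
Compatibility: M_C·(L₁+L₂)/(3EI) = θ_0, giving M_C = 148.9 kip·ft (hogging).
Span AC, ΣM about A with M_C applied at C: R_C^{AC}·7.7 = 532.9 + 148.9, so R_C^{AC} = 88.55 kip and R_A = 110.8 − 88.55 = 22.25 kip.
Span CE, ΣM about E: R_C^{CE}·6 = 415.1 + 148.9, so R_C^{CE} = 93.99 kip and R_E = 114.2 − 93.99 = 20.26 kip.
R_C = 88.55 + 93.99 = 182.5 kip.

R_C = 182.5 kip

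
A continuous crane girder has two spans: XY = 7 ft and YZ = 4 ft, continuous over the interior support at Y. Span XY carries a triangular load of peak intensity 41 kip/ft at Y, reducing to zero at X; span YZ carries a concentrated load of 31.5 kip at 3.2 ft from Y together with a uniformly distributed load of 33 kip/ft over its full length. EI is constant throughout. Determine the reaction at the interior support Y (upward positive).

Release continuity at Y by inserting a hinge; the redundant is the internal moment M_Y. The primary structure is two simply-supported spans XY and YZ.
Rotations at Y on the released spans (each span's end-slope, ×1/EI):
  span XY: triangular load, peak 41: w₀L³/(45EI) = 312.5/EI
  span YZ: point load 31.5 at a = 3.2: Pab(L + b)/(6LEI) = 16.13/EI
  span YZ: UDL 33: wL³/(24EI) = 88/EI
  relative rotation θ_0 = (312.5 + 104.1)/EI = 416.6/EI
A unit hogging moment at Y produces rotation L₁/(3EI) + L₂/(3EI) = 3.667/EI.
Compatibility: M_Y·(L₁+L₂)/(3EI) = θ_0, giving M_Y = 113.6 kip·ft (hogging).
Span XY, ΣM about X with M_Y applied at Y: R_Y^{XY}·7 = 669.7 + 113.6, so R_Y^{XY} = 111.9 kip and R_X = 143.5 − 111.9 = 31.6 kip.
Span YZ, ΣM about Z: R_Y^{YZ}·4 = 289.2 + 113.6, so R_Y^{YZ} = 100.7 kip and R_Z = 163.5 − 100.7 = 62.79 kip.
R_Y = 111.9 + 100.7 = 212.6 kip.

R_Y = 212.6 kip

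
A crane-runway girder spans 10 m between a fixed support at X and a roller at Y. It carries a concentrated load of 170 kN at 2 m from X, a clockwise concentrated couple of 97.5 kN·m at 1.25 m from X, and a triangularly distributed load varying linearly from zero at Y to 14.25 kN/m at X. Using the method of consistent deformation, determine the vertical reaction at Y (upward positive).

Take the reaction at Y as the redundant and release it; the primary structure is a cantilever fixed at X.
Primary-structure tip deflection at Y by superposition:
  point load 170 at a = 2: Pa²(3L − a)/(6EI) = 3173/EI
  clockwise couple 97.5 at a = 1.25: M₀a(2L − a)/(2EI) = 1143/EI
  triangular load, peak 14.25 at the fixed end: w₀L⁴/(30EI) = 4750/EI
  δ_0 = 9066/EI
Tip deflection under a unit load at Y: L³/(3EI) = 333.3/EI.
Compatibility at Y: δ_0 − R_Y·δ_{YY} = 0, so R_Y = 9066/333.3 = 27.2 kN.

R_Y = 27.2 kN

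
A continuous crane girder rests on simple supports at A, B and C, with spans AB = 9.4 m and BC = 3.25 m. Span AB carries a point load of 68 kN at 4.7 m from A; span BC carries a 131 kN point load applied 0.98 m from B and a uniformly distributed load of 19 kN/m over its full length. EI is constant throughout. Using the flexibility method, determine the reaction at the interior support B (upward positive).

R_B = 204 kN

Release continuity at B by inserting a hinge; the redundant is the internal moment M_B. The primary structure is two simply-supported spans AB and BC.
Rotations at B on the released spans (each span's end-slope, ×1/EI):
  span AB: point load 68 at a = 4.7: Pab(L + a)/(6LEI) = 375.5/EI
  span BC: point load 131 at a = 0.98: Pab(L + b)/(6LEI) = 82.5/EI
  span BC: UDL 19: wL³/(24EI) = 27.18/EI
  relative rotation θ_0 = (375.5 + 109.7)/EI = 485.2/EI
A unit hogging moment at B produces rotation L₁/(3EI) + L₂/(3EI) = 4.217/EI.
Slope continuity at B: θ_0 = M_B·4.217/EI, so M_B = 485.2/4.217 = 115.1 kN·m (hogging).
Span AB, ΣM about A with M_B applied at B: R_B^{AB}·9.4 = 319.6 + 115.1, so R_B^{AB} = 46.24 kN and R_A = 68 − 46.24 = 21.76 kN.
Span BC, ΣM about C: R_B^{BC}·3.25 = 397.7 + 115.1, so R_B^{BC} = 157.8 kN and R_C = 192.8 − 157.8 = 34.97 kN.
R_B = 46.24 + 157.8 = 204 kN.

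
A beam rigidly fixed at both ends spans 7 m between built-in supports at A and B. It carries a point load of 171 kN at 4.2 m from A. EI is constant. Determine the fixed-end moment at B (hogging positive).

Take the two fixed-end moments M_A, M_B as redundants; the released structure is the simple span AB.
End rotations of the released simple span under the applied load (×1/EI):
  at A: point load 171 at a = 4.2: Pab(L + b)/(6LEI) = 469.2/EI
  at B: point load 171 at a = 4.2: Pab(L + a)/(6LEI) = 536.3/EI
  θ_A0 = 469.2/EI,  θ_B0 = 536.3/EI
Flexibility coefficients: a unit moment at one end gives L/(3EI) there and L/(6EI) at the far end, so f₁₁ = f₂₂ = 2.333/EI and f₁₂ = f₂₁ = 1.167/EI.
Compatibility — zero rotation at each built-in end:
  2.333 M_A + 1.167 M_B = 469.2
  1.167 M_A + 2.333 M_B = 536.3
Solving the pair gives M_A = 114.9 kN·m and M_B = 172.4 kN·m (hogging).

M_B = 172.4 kN·m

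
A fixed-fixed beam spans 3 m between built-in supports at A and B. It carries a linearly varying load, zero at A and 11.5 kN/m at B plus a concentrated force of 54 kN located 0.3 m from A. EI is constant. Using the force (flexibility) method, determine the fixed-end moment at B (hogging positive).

M_B = 6.633 kN·m

Take the two fixed-end moments M_A, M_B as redundants; the released structure is the simple span AB.
End rotations of the released simple span under the applied load (×1/EI):
  at A: triangular load, peak 11.5: 7w₀L³/(360EI) = 6.037/EI
  at B: triangular load, peak 11.5: w₀L³/(45EI) = 6.9/EI
  at A: point load 54 at a = 0.3: Pab(L + b)/(6LEI) = 13.85/EI
  at B: point load 54 at a = 0.3: Pab(L + a)/(6LEI) = 8.019/EI
  θ_A0 = 19.89/EI,  θ_B0 = 14.92/EI
Flexibility coefficients: a unit moment at one end gives L/(3EI) there and L/(6EI) at the far end, so f₁₁ = f₂₂ = 1/EI and f₁₂ = f₂₁ = 0.5/EI.
Compatibility — zero rotation at each built-in end:
  1 M_A + 0.5 M_B = 19.89
  0.5 M_A + 1 M_B = 14.92
Solving the pair gives M_A = 16.57 kN·m and M_B = 6.633 kN·m (hogging).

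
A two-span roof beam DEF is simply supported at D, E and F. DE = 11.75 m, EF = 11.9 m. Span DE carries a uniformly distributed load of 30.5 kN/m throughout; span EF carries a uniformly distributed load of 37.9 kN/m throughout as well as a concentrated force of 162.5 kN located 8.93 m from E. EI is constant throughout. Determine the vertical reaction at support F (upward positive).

Insert a hinge at E; M_E is the redundant, and each span becomes simply supported.
Rotations at E on the released spans (each span's end-slope, ×1/EI):
  span DE: UDL 30.5: wL³/(24EI) = 2062/EI
  span EF: UDL 37.9: wL³/(24EI) = 2661/EI
  span EF: point load 162.5 at a = 8.93: Pab(L + b)/(6LEI) = 897.6/EI
  relative rotation θ_0 = (2062 + 3559)/EI = 5620/EI
A unit hogging moment at E produces rotation L₁/(3EI) + L₂/(3EI) = 7.883/EI.
Compatibility: M_E·(L₁+L₂)/(3EI) = θ_0, giving M_E = 712.9 kN·m (hogging).
Span EF, ΣM about F: R_E^{EF}·11.9 = 3166 + 712.9, so R_E^{EF} = 326 kN and R_F = 613.5 − 326 = 287.5 kN.

R_F = 287.5 kN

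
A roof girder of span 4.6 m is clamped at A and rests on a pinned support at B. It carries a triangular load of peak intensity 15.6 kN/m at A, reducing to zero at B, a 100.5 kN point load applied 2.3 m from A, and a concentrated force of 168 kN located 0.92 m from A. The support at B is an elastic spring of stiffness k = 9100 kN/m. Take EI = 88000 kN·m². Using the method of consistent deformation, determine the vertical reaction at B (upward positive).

R_B = 36.97 kN

Take the reaction at B as the redundant and release it; the primary structure is a cantilever fixed at A.
Free-end deflection of the primary structure under the applied loading (downward +):
  triangular load, peak 15.6 at the fixed end: w₀L⁴/(30EI) = 232.8/EI
  point load 100.5 at a = 2.3: Pa²(3L − a)/(6EI) = 1019/EI
  point load 168 at a = 0.92: Pa²(3L − a)/(6EI) = 305.2/EI
  δ_0 = 1557/EI
Flexibility coefficient — unit upward force at B: δ_{BB} = L³/(3EI) = 32.45/EI.
With EI = 88000 kN·m²: δ_0 = 0.017694 m and δ_{BB} = 0.000369 m/kN.
Compatibility — the spring shortens by R_B/k under the reaction it provides: δ_0 − R_B·δ_{BB} = R_B/k. With 1/k = 0.00011 m/kN, R_B = δ_0 / (δ_{BB} + 1/k) = 0.017694 / (0.000369 + 0.00011) = 36.97 kN.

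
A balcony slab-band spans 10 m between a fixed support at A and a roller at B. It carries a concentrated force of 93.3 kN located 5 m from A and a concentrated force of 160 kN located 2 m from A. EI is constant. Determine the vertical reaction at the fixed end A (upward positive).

Remove the prop at B; the released (primary) structure is a cantilever built in at A.
Free-end deflection of the primary structure under the applied loading (downward +):
  point load 93.3 at a = 5: Pa²(3L − a)/(6EI) = 9719/EI
  point load 160 at a = 2: Pa²(3L − a)/(6EI) = 2987/EI
  δ_0 = 12705/EI
Tip deflection under a unit load at B: L³/(3EI) = 333.3/EI.
The prop prevents deflection at B: R_B = δ_0/δ_{BB} = 12705/333.3 = 38.12 kN.
Vertical equilibrium: R_A = ΣP − R_B = 253.3 − 38.12 = 215.2 kN.

R_A = 215.2 kN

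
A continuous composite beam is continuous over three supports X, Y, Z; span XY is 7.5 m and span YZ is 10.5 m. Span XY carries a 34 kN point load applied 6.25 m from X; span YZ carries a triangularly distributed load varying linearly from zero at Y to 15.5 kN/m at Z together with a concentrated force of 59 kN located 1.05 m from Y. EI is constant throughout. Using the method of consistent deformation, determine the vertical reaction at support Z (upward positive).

R_Z = 50.38 kN

Insert a hinge at Y; M_Y is the redundant, and each span becomes simply supported.
Discontinuity in slope at Y on the released structure — sum the simple-span end rotations:
  span XY: point load 34 at a = 6.25: Pab(L + a)/(6LEI) = 81.16/EI
  span YZ: triangular load, peak 15.5: 7w₀L³/(360EI) = 348.9/EI
  span YZ: point load 59 at a = 1.05: Pab(L + b)/(6LEI) = 185.4/EI
  relative rotation θ_0 = (81.16 + 534.3)/EI = 615.4/EI
A unit hogging moment at Y produces rotation L₁/(3EI) + L₂/(3EI) = 6/EI.
Slope continuity at Y: θ_0 = M_Y·6/EI, so M_Y = 615.4/6 = 102.6 kN·m (hogging).
Span YZ, ΣM about Z: R_Y^{YZ}·10.5 = 842.4 + 102.6, so R_Y^{YZ} = 89.99 kN and R_Z = 140.4 − 89.99 = 50.38 kN.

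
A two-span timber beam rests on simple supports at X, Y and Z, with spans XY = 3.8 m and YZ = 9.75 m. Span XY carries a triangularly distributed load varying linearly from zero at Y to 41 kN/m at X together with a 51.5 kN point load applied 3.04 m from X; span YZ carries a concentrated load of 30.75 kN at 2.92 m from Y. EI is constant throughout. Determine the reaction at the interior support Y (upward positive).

Insert a hinge at Y; M_Y is the redundant, and each span becomes simply supported.
Rotations at Y on the released spans (each span's end-slope, ×1/EI):
  span XY: triangular load, peak 41: 7w₀L³/(360EI) = 43.75/EI
  span XY: point load 51.5 at a = 3.04: Pab(L + a)/(6LEI) = 35.7/EI
  span YZ: point load 30.75 at a = 2.92: Pab(L + b)/(6LEI) = 173.8/EI
  relative rotation θ_0 = (79.44 + 173.8)/EI = 253.3/EI
A unit hogging moment at Y produces rotation L₁/(3EI) + L₂/(3EI) = 4.517/EI.
Compatibility: M_Y·(L₁+L₂)/(3EI) = θ_0, giving M_Y = 56.07 kN·m (hogging).
Span XY, ΣM about X with M_Y applied at Y: R_Y^{XY}·3.8 = 255.2 + 56.07, so R_Y^{XY} = 81.92 kN and R_X = 129.4 − 81.92 = 47.48 kN.
Span YZ, ΣM about Z: R_Y^{YZ}·9.75 = 210 + 56.07, so R_Y^{YZ} = 27.29 kN and R_Z = 30.75 − 27.29 = 3.458 kN.
R_Y = 81.92 + 27.29 = 109.2 kN.

R_Y = 109.2 kN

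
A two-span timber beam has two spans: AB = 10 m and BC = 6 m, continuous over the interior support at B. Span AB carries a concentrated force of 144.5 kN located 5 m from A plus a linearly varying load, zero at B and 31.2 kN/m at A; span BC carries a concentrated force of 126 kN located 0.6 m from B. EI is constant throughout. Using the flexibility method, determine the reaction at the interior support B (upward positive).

R_B = 319.6 kN

Insert a hinge at B; M_B is the redundant, and each span becomes simply supported.
Discontinuity in slope at B on the released structure — sum the simple-span end rotations:
  span AB: point load 144.5 at a = 5: Pab(L + a)/(6LEI) = 903.1/EI
  span AB: triangular load, peak 31.2: 7w₀L³/(360EI) = 606.7/EI
  span BC: point load 126 at a = 0.6: Pab(L + b)/(6LEI) = 129.3/EI
  relative rotation θ_0 = (1510 + 129.3)/EI = 1639/EI
A unit hogging moment at B produces rotation L₁/(3EI) + L₂/(3EI) = 5.333/EI.
Slope continuity at B: θ_0 = M_B·5.333/EI, so M_B = 1639/5.333 = 307.3 kN·m (hogging).
Span AB, ΣM about A with M_B applied at B: R_B^{AB}·10 = 1242 + 307.3, so R_B^{AB} = 155 kN and R_A = 300.5 − 155 = 145.5 kN.
Span BC, ΣM about C: R_B^{BC}·6 = 680.4 + 307.3, so R_B^{BC} = 164.6 kN and R_C = 126 − 164.6 = -38.62 kN.
R_B = 155 + 164.6 = 319.6 kN.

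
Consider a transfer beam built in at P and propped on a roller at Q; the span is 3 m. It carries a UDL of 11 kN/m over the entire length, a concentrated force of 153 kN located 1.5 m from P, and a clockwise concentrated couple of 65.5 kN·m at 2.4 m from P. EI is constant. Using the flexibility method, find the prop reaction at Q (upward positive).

R_Q = 91.63 kN

Remove the prop at Q; the released (primary) structure is a cantilever built in at P.
Deflection at Q on the released cantilever, summing each load's contribution:
  UDL 11: wL⁴/(8EI) = 111.4/EI
  point load 153 at a = 1.5: Pa²(3L − a)/(6EI) = 430.3/EI
  clockwise couple 65.5 at a = 2.4: M₀a(2L − a)/(2EI) = 283/EI
  δ_0 = 824.6/EI
Flexibility coefficient — unit upward force at Q: δ_{QQ} = L³/(3EI) = 9/EI.
The prop prevents deflection at Q: R_Q = δ_0/δ_{QQ} = 824.6/9 = 91.63 kN.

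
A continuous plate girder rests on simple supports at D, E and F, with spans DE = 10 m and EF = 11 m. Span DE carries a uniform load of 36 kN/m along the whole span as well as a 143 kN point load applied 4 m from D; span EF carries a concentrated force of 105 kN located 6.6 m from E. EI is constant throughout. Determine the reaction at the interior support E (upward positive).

Insert a hinge at E; M_E is the redundant, and each span becomes simply supported.
Rotations at E on the released spans (each span's end-slope, ×1/EI):
  span DE: UDL 36: wL³/(24EI) = 1500/EI
  span DE: point load 143 at a = 4: Pab(L + a)/(6LEI) = 800.8/EI
  span EF: point load 105 at a = 6.6: Pab(L + b)/(6LEI) = 711.5/EI
  relative rotation θ_0 = (2301 + 711.5)/EI = 3012/EI
A unit hogging moment at E produces rotation L₁/(3EI) + L₂/(3EI) = 7/EI.
Slope continuity at E: θ_0 = M_E·7/EI, so M_E = 3012/7 = 430.3 kN·m (hogging).
Span DE, ΣM about D with M_E applied at E: R_E^{DE}·10 = 2372 + 430.3, so R_E^{DE} = 280.2 kN and R_D = 503 − 280.2 = 222.8 kN.
Span EF, ΣM about F: R_E^{EF}·11 = 462 + 430.3, so R_E^{EF} = 81.12 kN and R_F = 105 − 81.12 = 23.88 kN.
R_E = 280.2 + 81.12 = 361.4 kN.

R_E = 361.4 kN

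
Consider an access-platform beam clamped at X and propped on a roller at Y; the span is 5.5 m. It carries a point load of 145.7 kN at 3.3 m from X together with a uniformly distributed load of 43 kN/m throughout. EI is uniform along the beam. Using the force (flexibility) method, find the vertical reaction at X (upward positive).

R_X = 230.6 kN

Remove the prop at Y; the released (primary) structure is a cantilever built in at X.
Downward deflection at the released point Y due to the loads:
  point load 145.7 at a = 3.3: Pa²(3L − a)/(6EI) = 3491/EI
  UDL 43: wL⁴/(8EI) = 4918/EI
  δ_0 = 8409/EI
Flexibility coefficient — unit upward force at Y: δ_{YY} = L³/(3EI) = 55.46/EI.
The prop prevents deflection at Y: R_Y = δ_0/δ_{YY} = 8409/55.46 = 151.6 kN.
Vertical equilibrium: R_X = ΣP − R_Y = 382.2 − 151.6 = 230.6 kN.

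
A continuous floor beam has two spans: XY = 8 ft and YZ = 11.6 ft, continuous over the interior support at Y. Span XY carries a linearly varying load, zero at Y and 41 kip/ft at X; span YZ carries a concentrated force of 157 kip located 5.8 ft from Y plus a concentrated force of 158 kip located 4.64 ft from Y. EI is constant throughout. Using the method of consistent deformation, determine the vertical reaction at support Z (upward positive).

R_Z = 100.9 kip

Release continuity at Y by inserting a hinge; the redundant is the internal moment M_Y. The primary structure is two simply-supported spans XY and YZ.
Discontinuity in slope at Y on the released structure — sum the simple-span end rotations:
  span XY: triangular load, peak 41: 7w₀L³/(360EI) = 408.2/EI
  span YZ: point load 157 at a = 5.8: Pab(L + b)/(6LEI) = 1320/EI
  span YZ: point load 158 at a = 4.64: Pab(L + b)/(6LEI) = 1361/EI
  relative rotation θ_0 = (408.2 + 2681)/EI = 3089/EI
A unit hogging moment at Y produces rotation L₁/(3EI) + L₂/(3EI) = 6.533/EI.
Slope continuity at Y: θ_0 = M_Y·6.533/EI, so M_Y = 3089/6.533 = 472.8 kip·ft (hogging).
Span YZ, ΣM about Z: R_Y^{YZ}·11.6 = 2010 + 472.8, so R_Y^{YZ} = 214.1 kip and R_Z = 315 − 214.1 = 100.9 kip.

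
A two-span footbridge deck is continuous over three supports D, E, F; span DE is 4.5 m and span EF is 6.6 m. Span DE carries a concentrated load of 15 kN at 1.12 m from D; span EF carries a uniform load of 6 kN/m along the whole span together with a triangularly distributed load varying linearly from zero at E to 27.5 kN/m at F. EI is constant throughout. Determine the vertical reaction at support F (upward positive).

Insert a hinge at E; M_E is the redundant, and each span becomes simply supported.
Discontinuity in slope at E on the released structure — sum the simple-span end rotations:
  span DE: point load 15 at a = 1.12: Pab(L + a)/(6LEI) = 11.82/EI
  span EF: UDL 6: wL³/(24EI) = 71.87/EI
  span EF: triangular load, peak 27.5: 7w₀L³/(360EI) = 153.7/EI
  relative rotation θ_0 = (11.82 + 225.6)/EI = 237.4/EI
A unit hogging moment at E produces rotation L₁/(3EI) + L₂/(3EI) = 3.7/EI.
Compatibility: M_E·(L₁+L₂)/(3EI) = θ_0, giving M_E = 64.17 kN·m (hogging).
Span EF, ΣM about F: R_E^{EF}·6.6 = 330.3 + 64.17, so R_E^{EF} = 59.77 kN and R_F = 130.3 − 59.77 = 70.58 kN.

R_F = 70.58 kN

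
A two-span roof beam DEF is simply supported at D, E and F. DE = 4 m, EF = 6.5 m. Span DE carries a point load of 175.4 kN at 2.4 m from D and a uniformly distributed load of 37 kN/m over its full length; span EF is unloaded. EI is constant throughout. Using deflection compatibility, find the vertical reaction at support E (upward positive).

Take M_E as the redundant. Released structure: two simple spans DE and EF with a hinge at E.
End slopes at the hinge E, treating each span as simply supported:
  span DE: point load 175.4 at a = 2.4: Pab(L + a)/(6LEI) = 179.6/EI
  span DE: UDL 37: wL³/(24EI) = 98.67/EI
  relative rotation θ_0 = (278.3 + 0)/EI = 278.3/EI
A unit hogging moment at E produces rotation L₁/(3EI) + L₂/(3EI) = 3.5/EI.
Compatibility: M_E·(L₁+L₂)/(3EI) = θ_0, giving M_E = 79.51 kN·m (hogging).
Span DE, ΣM about D with M_E applied at E: R_E^{DE}·4 = 717 + 79.51, so R_E^{DE} = 199.1 kN and R_D = 323.4 − 199.1 = 124.3 kN.
Span EF, ΣM about F: R_E^{EF}·6.5 = 0 + 79.51, so R_E^{EF} = 12.23 kN and R_F = 0 − 12.23 = -12.23 kN.
R_E = 199.1 + 12.23 = 211.3 kN.

R_E = 211.3 kN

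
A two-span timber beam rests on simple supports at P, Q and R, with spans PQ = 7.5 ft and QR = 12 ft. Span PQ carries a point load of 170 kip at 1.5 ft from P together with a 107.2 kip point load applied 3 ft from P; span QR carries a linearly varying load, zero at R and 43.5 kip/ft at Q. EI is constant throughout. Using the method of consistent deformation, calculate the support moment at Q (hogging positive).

M_Q = 356 kip·ft

Take M_Q as the redundant. Released structure: two simple spans PQ and QR with a hinge at Q.
Discontinuity in slope at Q on the released structure — sum the simple-span end rotations:
  span PQ: point load 170 at a = 1.5: Pab(L + a)/(6LEI) = 306/EI
  span PQ: point load 107.2 at a = 3: Pab(L + a)/(6LEI) = 337.7/EI
  span QR: triangular load, peak 43.5: w₀L³/(45EI) = 1670/EI
  relative rotation θ_0 = (643.7 + 1670)/EI = 2314/EI
A unit hogging moment at Q produces rotation L₁/(3EI) + L₂/(3EI) = 6.5/EI.
Compatibility: M_Q·(L₁+L₂)/(3EI) = θ_0, giving M_Q = 356 kip·ft (hogging).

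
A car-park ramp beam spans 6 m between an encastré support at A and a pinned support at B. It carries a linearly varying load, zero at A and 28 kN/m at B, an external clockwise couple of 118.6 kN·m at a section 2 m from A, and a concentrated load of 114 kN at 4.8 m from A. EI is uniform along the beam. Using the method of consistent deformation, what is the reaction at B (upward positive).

Release the roller at B. Primary structure: cantilever fixed at A.
Primary-structure tip deflection at B by superposition:
  triangular load, peak 28 at the free end: 11w₀L⁴/(120EI) = 3326/EI
  clockwise couple 118.6 at a = 2: M₀a(2L − a)/(2EI) = 1186/EI
  point load 114 at a = 4.8: Pa²(3L − a)/(6EI) = 5778/EI
  δ_0 = 10291/EI
Flexibility coefficient — unit upward force at B: δ_{BB} = L³/(3EI) = 72/EI.
The prop prevents deflection at B: R_B = δ_0/δ_{BB} = 10291/72 = 142.9 kN.

R_B = 142.9 kN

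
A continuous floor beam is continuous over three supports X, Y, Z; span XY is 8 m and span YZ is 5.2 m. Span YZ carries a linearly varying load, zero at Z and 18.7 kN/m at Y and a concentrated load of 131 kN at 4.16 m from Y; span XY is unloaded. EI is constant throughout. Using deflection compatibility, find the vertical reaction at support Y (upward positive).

R_Y = 71 kN

Release continuity at Y by inserting a hinge; the redundant is the internal moment M_Y. The primary structure is two simply-supported spans XY and YZ.
Discontinuity in slope at Y on the released structure — sum the simple-span end rotations:
  span YZ: triangular load, peak 18.7: w₀L³/(45EI) = 58.43/EI
  span YZ: point load 131 at a = 4.16: Pab(L + b)/(6LEI) = 113.4/EI
  relative rotation θ_0 = (0 + 171.8)/EI = 171.8/EI
A unit hogging moment at Y produces rotation L₁/(3EI) + L₂/(3EI) = 4.4/EI.
Compatibility: M_Y·(L₁+L₂)/(3EI) = θ_0, giving M_Y = 39.04 kN·m (hogging).
Span XY, ΣM about X with M_Y applied at Y: R_Y^{XY}·8 = 0 + 39.04, so R_Y^{XY} = 4.88 kN and R_X = 0 − 4.88 = -4.88 kN.
Span YZ, ΣM about Z: R_Y^{YZ}·5.2 = 304.8 + 39.04, so R_Y^{YZ} = 66.12 kN and R_Z = 179.6 − 66.12 = 113.5 kN.
R_Y = 4.88 + 66.12 = 71 kN.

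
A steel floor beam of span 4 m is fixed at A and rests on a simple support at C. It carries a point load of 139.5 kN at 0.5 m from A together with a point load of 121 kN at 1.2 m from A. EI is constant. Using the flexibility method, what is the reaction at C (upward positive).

R_C = 17.83 kN

Remove the prop at C; the released (primary) structure is a cantilever built in at A.
Primary-structure tip deflection at C by superposition:
  point load 139.5 at a = 0.5: Pa²(3L − a)/(6EI) = 66.84/EI
  point load 121 at a = 1.2: Pa²(3L − a)/(6EI) = 313.6/EI
  δ_0 = 380.5/EI
Tip deflection under a unit load at C: L³/(3EI) = 21.33/EI.
The prop prevents deflection at C: R_C = δ_0/δ_{CC} = 380.5/21.33 = 17.83 kN.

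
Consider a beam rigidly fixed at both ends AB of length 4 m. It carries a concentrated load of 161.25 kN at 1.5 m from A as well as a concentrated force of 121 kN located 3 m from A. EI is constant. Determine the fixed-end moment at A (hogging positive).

M_A = 117.2 kN·m

Release both end moments; the primary structure is a simply-supported span AB with redundants M_A and M_B.
On the primary (simply-supported) span, the end slopes from the loading are:
  at A: point load 161.25 at a = 1.5: Pab(L + b)/(6LEI) = 163.8/EI
  at B: point load 161.25 at a = 1.5: Pab(L + a)/(6LEI) = 138.6/EI
  at A: point load 121 at a = 3: Pab(L + b)/(6LEI) = 75.62/EI
  at B: point load 121 at a = 3: Pab(L + a)/(6LEI) = 105.9/EI
  θ_A0 = 239.4/EI,  θ_B0 = 244.4/EI
Flexibility coefficients: a unit moment at one end gives L/(3EI) there and L/(6EI) at the far end, so f₁₁ = f₂₂ = 1.333/EI and f₁₂ = f₂₁ = 0.6667/EI.
Compatibility — zero rotation at each built-in end:
  1.333 M_A + 0.6667 M_B = 239.4
  0.6667 M_A + 1.333 M_B = 244.4
Solving the pair gives M_A = 117.2 kN·m and M_B = 124.8 kN·m (hogging).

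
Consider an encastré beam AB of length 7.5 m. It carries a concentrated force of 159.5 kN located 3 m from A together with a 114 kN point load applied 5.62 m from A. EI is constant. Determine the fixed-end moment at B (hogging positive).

M_B = 235.2 kN·m

Release both end moments; the primary structure is a simply-supported span AB with redundants M_A and M_B.
Simple-span end rotations at A and B under the given loads:
  at A: point load 159.5 at a = 3: Pab(L + b)/(6LEI) = 574.2/EI
  at B: point load 159.5 at a = 3: Pab(L + a)/(6LEI) = 502.4/EI
  at A: point load 114 at a = 5.62: Pab(L + b)/(6LEI) = 251.1/EI
  at B: point load 114 at a = 5.62: Pab(L + a)/(6LEI) = 351.2/EI
  θ_A0 = 825.3/EI,  θ_B0 = 853.6/EI
Flexibility coefficients: a unit moment at one end gives L/(3EI) there and L/(6EI) at the far end, so f₁₁ = f₂₂ = 2.5/EI and f₁₂ = f₂₁ = 1.25/EI.
Compatibility — zero rotation at each built-in end:
  2.5 M_A + 1.25 M_B = 825.3
  1.25 M_A + 2.5 M_B = 853.6
Solving the pair gives M_A = 212.5 kN·m and M_B = 235.2 kN·m (hogging).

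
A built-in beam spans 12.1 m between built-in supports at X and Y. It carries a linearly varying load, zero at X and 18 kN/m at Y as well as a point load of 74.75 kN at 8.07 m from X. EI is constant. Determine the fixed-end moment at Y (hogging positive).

M_Y = 265.8 kN·m

Take the two fixed-end moments M_X, M_Y as redundants; the released structure is the simple span XY.
Simple-span end rotations at X and Y under the given loads:
  at X: triangular load, peak 18: 7w₀L³/(360EI) = 620/EI
  at Y: triangular load, peak 18: w₀L³/(45EI) = 708.6/EI
  at X: point load 74.75 at a = 8.07: Pab(L + b)/(6LEI) = 540.1/EI
  at Y: point load 74.75 at a = 8.07: Pab(L + a)/(6LEI) = 675.4/EI
  θ_X0 = 1160/EI,  θ_Y0 = 1384/EI
Flexibility coefficients: a unit moment at one end gives L/(3EI) there and L/(6EI) at the far end, so f₁₁ = f₂₂ = 4.033/EI and f₁₂ = f₂₁ = 2.017/EI.
Compatibility — zero rotation at each built-in end:
  4.033 M_X + 2.017 M_Y = 1160
  2.017 M_X + 4.033 M_Y = 1384
Solving the pair gives M_X = 154.8 kN·m and M_Y = 265.8 kN·m (hogging).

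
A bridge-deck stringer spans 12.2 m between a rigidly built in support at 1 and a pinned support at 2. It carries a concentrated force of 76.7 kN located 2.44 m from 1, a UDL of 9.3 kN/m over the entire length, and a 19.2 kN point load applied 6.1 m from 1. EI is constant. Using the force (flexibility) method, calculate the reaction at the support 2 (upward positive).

R_2 = 52.84 kN

Remove the prop at 2; the released (primary) structure is a cantilever built in at 1.
Free-end deflection of the primary structure under the applied loading (downward +):
  point load 76.7 at a = 2.44: Pa²(3L − a)/(6EI) = 2600/EI
  UDL 9.3: wL⁴/(8EI) = 25753/EI
  point load 19.2 at a = 6.1: Pa²(3L − a)/(6EI) = 3632/EI
  δ_0 = 31985/EI
Flexibility coefficient — unit upward force at 2: δ_{22} = L³/(3EI) = 605.3/EI.
The prop prevents deflection at 2: R_2 = δ_0/δ_{22} = 31985/605.3 = 52.84 kN.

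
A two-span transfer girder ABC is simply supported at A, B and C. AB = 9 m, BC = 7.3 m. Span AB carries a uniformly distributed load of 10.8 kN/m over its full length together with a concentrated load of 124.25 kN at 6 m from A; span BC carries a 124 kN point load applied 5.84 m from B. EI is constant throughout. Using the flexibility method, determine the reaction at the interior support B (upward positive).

Insert a hinge at B; M_B is the redundant, and each span becomes simply supported.
Discontinuity in slope at B on the released structure — sum the simple-span end rotations:
  span AB: UDL 10.8: wL³/(24EI) = 328.1/EI
  span AB: point load 124.25 at a = 6: Pab(L + a)/(6LEI) = 621.2/EI
  span BC: point load 124 at a = 5.84: Pab(L + b)/(6LEI) = 211.5/EI
  relative rotation θ_0 = (949.3 + 211.5)/EI = 1161/EI
A unit hogging moment at B produces rotation L₁/(3EI) + L₂/(3EI) = 5.433/EI.
Slope continuity at B: θ_0 = M_B·5.433/EI, so M_B = 1161/5.433 = 213.6 kN·m (hogging).
Span AB, ΣM about A with M_B applied at B: R_B^{AB}·9 = 1183 + 213.6, so R_B^{AB} = 155.2 kN and R_A = 221.4 − 155.2 = 66.28 kN.
Span BC, ΣM about C: R_B^{BC}·7.3 = 181 + 213.6, so R_B^{BC} = 54.07 kN and R_C = 124 − 54.07 = 69.93 kN.
R_B = 155.2 + 54.07 = 209.2 kN.

R_B = 209.2 kN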